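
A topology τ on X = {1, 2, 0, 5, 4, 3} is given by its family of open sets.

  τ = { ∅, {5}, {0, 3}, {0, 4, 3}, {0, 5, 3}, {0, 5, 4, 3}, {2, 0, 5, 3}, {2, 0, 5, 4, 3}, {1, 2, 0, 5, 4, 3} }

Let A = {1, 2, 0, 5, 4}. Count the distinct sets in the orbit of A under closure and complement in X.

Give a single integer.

8

complement {3}; its interior ∅; cl(A) = X∖∅ = {1, 2, 0, 5, 4, 3}
With k = closure, c = complement:
  1. A     = {1, 2, 0, 5, 4}
  2. kA    = {1, 2, 0, 5, 4, 3}
  3. cA    = {3}
  4. ckA   = ∅
  5. kcA   = {1, 2, 0, 4, 3}
  6. ckcA  = {5}
  7. kckcA = {1, 2, 5}
  8. ckckcA = {0, 4, 3}
k, c of each give nothing new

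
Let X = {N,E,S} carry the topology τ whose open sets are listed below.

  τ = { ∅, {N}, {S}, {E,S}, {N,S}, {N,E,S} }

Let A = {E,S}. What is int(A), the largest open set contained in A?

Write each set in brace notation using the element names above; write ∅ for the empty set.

interior: largest open inside A is {E,S} (from ∅, {S}, {E,S})

{E,S}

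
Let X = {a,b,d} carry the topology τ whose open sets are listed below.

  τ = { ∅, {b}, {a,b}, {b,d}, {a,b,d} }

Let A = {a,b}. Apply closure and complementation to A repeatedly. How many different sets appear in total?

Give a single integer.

cl via duality: int({d}) = ∅, so X∖∅ = {a,b,d}
Write k for closure, c for complement:
  1. A     = {a,b}
  2. kA    = {a,b,d}
  3. cA    = {d}
  4. ckA   = ∅
applying k or c yields no new set

4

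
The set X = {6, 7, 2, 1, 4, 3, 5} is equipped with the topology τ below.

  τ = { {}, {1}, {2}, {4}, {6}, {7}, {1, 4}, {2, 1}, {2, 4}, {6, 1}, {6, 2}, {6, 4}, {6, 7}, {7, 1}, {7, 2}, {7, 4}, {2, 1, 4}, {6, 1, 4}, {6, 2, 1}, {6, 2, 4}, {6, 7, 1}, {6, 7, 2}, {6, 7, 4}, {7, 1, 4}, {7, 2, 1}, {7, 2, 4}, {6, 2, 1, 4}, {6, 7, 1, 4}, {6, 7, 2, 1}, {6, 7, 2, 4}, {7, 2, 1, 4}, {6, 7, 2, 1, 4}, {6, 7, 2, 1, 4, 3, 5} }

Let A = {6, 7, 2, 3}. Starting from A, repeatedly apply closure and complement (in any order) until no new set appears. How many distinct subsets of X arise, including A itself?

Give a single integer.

6

closure: X∖int(X∖A) = X∖{1, 4} = {6, 7, 2, 3, 5}
Let k=closure and c=complement:
  1. A     = {6, 7, 2, 3}
  2. kA    = {6, 7, 2, 3, 5}
  3. cA    = {1, 4, 5}
  4. ckA   = {1, 4}
  5. kcA   = {1, 4, 3, 5}
  6. ckcA  = {6, 7, 2}
— saturated at 6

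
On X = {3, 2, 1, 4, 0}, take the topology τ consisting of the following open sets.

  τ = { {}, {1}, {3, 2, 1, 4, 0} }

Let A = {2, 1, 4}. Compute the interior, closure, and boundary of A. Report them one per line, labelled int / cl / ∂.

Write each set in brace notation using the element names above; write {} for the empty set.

interior: largest open inside A is {1} (from {}, {1})
cl via duality: int({3, 0}) = {}, so X∖{} = {3, 2, 1, 4, 0}
cl∖int = {3, 2, 4, 0}

int(A) = {1}
cl(A)  = {3, 2, 1, 4, 0}
∂A     = {3, 2, 4, 0}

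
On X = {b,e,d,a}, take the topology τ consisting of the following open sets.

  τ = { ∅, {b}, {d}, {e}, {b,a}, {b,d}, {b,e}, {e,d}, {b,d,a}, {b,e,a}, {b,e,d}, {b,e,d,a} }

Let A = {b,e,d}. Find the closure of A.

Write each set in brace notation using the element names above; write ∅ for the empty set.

cl via duality: int({a}) = ∅, so X∖∅ = {b,e,d,a}

{b,e,d,a}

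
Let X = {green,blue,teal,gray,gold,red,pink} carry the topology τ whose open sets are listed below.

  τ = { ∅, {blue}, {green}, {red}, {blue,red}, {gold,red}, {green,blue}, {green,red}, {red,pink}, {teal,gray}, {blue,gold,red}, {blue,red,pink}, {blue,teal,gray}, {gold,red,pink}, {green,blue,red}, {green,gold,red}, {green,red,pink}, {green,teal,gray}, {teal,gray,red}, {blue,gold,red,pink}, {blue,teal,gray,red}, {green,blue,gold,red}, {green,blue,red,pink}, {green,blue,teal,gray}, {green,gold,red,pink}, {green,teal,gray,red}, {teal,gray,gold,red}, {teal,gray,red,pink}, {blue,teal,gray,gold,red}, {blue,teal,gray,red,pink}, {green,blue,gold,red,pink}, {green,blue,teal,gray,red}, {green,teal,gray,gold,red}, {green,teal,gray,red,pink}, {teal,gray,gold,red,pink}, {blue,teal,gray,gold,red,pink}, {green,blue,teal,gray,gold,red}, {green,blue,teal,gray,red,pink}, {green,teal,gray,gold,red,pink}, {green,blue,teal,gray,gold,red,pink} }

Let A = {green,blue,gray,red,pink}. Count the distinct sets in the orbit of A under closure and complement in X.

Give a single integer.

complement {teal,gold}; its interior ∅; cl(A) = X∖∅ = {green,blue,teal,gray,gold,red,pink}
With k = closure, c = complement:
  1. A     = {green,blue,gray,red,pink}
  2. kA    = {green,blue,teal,gray,gold,red,pink}
  3. cA    = {teal,gold}
  4. ckA   = ∅
  5. kcA   = {teal,gray,gold}
  6. ckcA  = {green,blue,red,pink}
  7. kckcA = {green,blue,gold,red,pink}
  8. ckckcA = {teal,gray}
k, c of each give nothing new

8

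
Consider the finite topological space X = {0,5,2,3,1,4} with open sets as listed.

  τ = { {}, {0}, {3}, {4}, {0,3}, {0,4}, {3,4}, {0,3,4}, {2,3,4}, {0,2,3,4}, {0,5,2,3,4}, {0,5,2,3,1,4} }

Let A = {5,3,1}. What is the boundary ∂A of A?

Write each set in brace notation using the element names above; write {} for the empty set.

interior: largest open inside A is {3} (from {}, {3})
cl via duality: int({0,2,4}) = {0,4}, so X∖{0,4} = {5,2,3,1}
cl∖int = {5,2,1}

{5,2,1}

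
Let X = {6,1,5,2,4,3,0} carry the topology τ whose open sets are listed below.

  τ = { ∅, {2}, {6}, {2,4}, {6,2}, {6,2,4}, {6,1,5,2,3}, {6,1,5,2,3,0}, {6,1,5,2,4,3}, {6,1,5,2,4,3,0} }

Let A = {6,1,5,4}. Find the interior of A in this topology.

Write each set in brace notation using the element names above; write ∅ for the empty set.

{6}

interior: largest open inside A is {6} (from ∅, {6})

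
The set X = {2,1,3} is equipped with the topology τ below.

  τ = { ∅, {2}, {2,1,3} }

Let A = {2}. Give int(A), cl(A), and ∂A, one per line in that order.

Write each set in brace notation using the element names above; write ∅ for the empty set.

open subsets of A: ∅, {2}; so int(A) = {2}
closure: X∖int(X∖A) = X∖∅ = {2,1,3}
∂A = {2,1,3} minus {2} = {1,3}

int(A) = {2}
cl(A)  = {2,1,3}
∂A     = {1,3}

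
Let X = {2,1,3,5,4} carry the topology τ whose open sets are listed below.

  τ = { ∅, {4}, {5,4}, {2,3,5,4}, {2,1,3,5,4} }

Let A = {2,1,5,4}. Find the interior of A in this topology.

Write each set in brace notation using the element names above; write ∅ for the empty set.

{5,4}

open subsets of A: ∅, {4}, {5,4}; so int(A) = {5,4}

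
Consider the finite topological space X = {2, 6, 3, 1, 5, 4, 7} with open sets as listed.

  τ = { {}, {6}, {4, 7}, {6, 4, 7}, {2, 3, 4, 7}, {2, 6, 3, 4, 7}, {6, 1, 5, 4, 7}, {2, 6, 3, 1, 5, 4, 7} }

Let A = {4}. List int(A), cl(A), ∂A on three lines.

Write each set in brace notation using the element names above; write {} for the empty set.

int(A) = {}
cl(A)  = {2, 3, 1, 5, 4, 7}
∂A     = {2, 3, 1, 5, 4, 7}

open subsets of A: {}; so int(A) = {}
closure: X∖int(X∖A) = X∖{6} = {2, 3, 1, 5, 4, 7}
∂A = {2, 3, 1, 5, 4, 7} minus {} = {2, 3, 1, 5, 4, 7}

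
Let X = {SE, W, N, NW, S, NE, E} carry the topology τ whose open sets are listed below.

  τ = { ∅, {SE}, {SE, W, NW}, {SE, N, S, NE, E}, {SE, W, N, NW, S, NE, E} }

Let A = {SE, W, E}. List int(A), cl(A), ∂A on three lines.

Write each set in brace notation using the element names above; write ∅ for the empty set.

int(A) = {SE}
cl(A)  = {SE, W, N, NW, S, NE, E}
∂A     = {W, N, NW, S, NE, E}

open subsets of A: ∅, {SE}; so int(A) = {SE}
closure: X∖int(X∖A) = X∖∅ = {SE, W, N, NW, S, NE, E}
∂A = {SE, W, N, NW, S, NE, E} minus {SE} = {W, N, NW, S, NE, E}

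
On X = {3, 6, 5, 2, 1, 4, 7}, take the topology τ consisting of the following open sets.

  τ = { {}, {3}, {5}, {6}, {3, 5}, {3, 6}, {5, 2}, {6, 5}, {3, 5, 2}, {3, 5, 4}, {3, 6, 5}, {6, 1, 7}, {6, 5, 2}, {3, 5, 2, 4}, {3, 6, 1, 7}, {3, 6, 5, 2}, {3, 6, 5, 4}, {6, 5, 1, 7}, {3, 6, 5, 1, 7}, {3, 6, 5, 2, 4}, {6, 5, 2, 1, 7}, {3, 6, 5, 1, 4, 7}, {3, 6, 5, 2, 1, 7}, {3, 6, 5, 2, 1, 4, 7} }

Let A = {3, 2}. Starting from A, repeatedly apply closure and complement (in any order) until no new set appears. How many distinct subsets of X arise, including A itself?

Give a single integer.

closure: X∖int(X∖A) = X∖{6, 5, 1, 7} = {3, 2, 4}
Let k=closure and c=complement:
  1. A     = {3, 2}
  2. kA    = {3, 2, 4}
  3. cA    = {6, 5, 1, 4, 7}
  4. ckA   = {6, 5, 1, 7}
  5. kcA   = {6, 5, 2, 1, 4, 7}
  6. ckcA  = {3}
  7. kckcA = {3, 4}
  8. ckckcA = {6, 5, 2, 1, 7}
— saturated at 8

8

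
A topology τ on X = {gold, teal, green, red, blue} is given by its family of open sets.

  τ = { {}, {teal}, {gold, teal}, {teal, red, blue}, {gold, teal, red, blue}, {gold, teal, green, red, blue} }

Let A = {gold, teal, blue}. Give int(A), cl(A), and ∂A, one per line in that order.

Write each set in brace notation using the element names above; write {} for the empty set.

opens ⊆ A: {}, {teal}, {gold, teal}; union → int = {gold, teal}
complement {green, red}; its interior {}; cl(A) = X∖{} = {gold, teal, green, red, blue}
boundary = {gold, teal, green, red, blue} ∖ {gold, teal} = {green, red, blue}

int(A) = {gold, teal}
cl(A)  = {gold, teal, green, red, blue}
∂A     = {green, red, blue}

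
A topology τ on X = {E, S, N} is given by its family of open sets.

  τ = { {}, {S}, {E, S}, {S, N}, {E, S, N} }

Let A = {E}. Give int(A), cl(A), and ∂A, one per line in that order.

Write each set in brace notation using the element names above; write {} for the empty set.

open subsets of A: {}; so int(A) = {}
closure: X∖int(X∖A) = X∖{S, N} = {E}
∂A = {E} minus {} = {E}

int(A) = {}
cl(A)  = {E}
∂A     = {E}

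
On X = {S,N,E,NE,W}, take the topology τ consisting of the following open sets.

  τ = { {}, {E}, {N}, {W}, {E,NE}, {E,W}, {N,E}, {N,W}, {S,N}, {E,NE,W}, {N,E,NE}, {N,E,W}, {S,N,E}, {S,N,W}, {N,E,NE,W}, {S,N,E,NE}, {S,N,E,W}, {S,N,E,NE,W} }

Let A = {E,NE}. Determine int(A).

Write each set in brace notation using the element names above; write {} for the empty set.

{E,NE}

U open, U⊆A: {}, {E}, {E,NE}. int(A) = ⋃ = {E,NE}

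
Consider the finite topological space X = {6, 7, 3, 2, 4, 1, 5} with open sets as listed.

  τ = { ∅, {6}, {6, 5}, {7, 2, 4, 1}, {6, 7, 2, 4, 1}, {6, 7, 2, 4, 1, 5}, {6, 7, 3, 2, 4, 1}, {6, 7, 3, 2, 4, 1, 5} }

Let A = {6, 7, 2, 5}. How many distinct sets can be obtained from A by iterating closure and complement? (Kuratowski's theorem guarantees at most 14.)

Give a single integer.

8

closure: X∖int(X∖A) = X∖∅ = {6, 7, 3, 2, 4, 1, 5}
Let k=closure and c=complement:
  1. A     = {6, 7, 2, 5}
  2. kA    = {6, 7, 3, 2, 4, 1, 5}
  3. cA    = {3, 4, 1}
  4. ckA   = ∅
  5. kcA   = {7, 3, 2, 4, 1}
  6. ckcA  = {6, 5}
  7. kckcA = {6, 3, 5}
  8. ckckcA = {7, 2, 4, 1}
— saturated at 8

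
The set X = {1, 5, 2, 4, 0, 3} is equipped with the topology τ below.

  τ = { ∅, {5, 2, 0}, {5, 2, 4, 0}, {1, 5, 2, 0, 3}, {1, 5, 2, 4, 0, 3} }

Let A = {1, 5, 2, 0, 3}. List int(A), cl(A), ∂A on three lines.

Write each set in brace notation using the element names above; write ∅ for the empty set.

interior: largest open inside A is {1, 5, 2, 0, 3} (from ∅, {5, 2, 0}, {1, 5, 2, 0, 3})
cl via duality: int({4}) = ∅, so X∖∅ = {1, 5, 2, 4, 0, 3}
cl∖int = {4}

int(A) = {1, 5, 2, 0, 3}
cl(A)  = {1, 5, 2, 4, 0, 3}
∂A     = {4}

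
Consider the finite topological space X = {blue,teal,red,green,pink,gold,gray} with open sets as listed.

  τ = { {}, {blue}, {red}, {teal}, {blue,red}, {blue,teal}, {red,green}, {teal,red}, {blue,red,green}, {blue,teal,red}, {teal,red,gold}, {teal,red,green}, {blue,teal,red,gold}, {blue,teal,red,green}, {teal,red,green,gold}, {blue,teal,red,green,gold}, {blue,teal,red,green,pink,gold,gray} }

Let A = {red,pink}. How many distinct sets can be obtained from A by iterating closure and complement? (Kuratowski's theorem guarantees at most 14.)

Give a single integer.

complement {blue,teal,green,gold,gray}; its interior {blue,teal}; cl(A) = X∖{blue,teal} = {red,green,pink,gold,gray}
With k = closure, c = complement:
  1. A     = {red,pink}
  2. kA    = {red,green,pink,gold,gray}
  3. cA    = {blue,teal,green,gold,gray}
  4. ckA   = {blue,teal}
  5. kcA   = {blue,teal,green,pink,gold,gray}
  6. kckA  = {blue,teal,pink,gold,gray}
  7. ckcA  = {red}
  8. ckckA = {red,green}
k, c of each give nothing new

8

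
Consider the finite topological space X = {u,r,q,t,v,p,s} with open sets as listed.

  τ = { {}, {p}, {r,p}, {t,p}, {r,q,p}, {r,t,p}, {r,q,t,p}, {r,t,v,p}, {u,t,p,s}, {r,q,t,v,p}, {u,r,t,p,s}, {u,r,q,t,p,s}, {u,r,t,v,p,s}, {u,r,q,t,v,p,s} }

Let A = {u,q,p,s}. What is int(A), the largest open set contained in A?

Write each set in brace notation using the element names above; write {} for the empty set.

{p}

open subsets of A: {}, {p}; so int(A) = {p}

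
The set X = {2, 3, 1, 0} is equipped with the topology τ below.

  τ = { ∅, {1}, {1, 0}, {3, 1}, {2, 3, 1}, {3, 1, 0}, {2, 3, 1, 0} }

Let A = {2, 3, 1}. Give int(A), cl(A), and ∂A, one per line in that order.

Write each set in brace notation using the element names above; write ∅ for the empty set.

U open, U⊆A: ∅, {1}, {3, 1}, {2, 3, 1}. int(A) = ⋃ = {2, 3, 1}
X∖A={0}, int(X∖A)=∅, hence cl(A)={2, 3, 1, 0}
∂A: remove int from cl → {0}

int(A) = {2, 3, 1}
cl(A)  = {2, 3, 1, 0}
∂A     = {0}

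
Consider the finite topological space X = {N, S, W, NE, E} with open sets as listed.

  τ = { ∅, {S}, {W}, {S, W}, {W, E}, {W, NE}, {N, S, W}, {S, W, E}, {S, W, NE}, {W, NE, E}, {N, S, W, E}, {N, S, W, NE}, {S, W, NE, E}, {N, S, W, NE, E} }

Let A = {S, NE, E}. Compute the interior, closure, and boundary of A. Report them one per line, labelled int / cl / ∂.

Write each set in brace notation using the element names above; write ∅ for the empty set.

U open, U⊆A: ∅, {S}. int(A) = ⋃ = {S}
X∖A={N, W}, int(X∖A)={W}, hence cl(A)={N, S, NE, E}
∂A: remove int from cl → {N, NE, E}

int(A) = {S}
cl(A)  = {N, S, NE, E}
∂A     = {N, NE, E}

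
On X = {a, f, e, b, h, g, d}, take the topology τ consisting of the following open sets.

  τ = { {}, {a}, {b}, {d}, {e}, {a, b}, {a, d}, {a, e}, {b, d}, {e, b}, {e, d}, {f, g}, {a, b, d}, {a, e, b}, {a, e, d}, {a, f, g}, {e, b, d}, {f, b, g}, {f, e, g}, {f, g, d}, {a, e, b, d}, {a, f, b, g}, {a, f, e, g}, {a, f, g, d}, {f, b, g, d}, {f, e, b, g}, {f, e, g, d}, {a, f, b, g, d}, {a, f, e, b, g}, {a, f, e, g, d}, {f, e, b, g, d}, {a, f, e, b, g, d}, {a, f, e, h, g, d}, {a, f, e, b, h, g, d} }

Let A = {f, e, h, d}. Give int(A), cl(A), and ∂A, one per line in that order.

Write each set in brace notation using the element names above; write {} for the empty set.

interior: largest open inside A is {e, d} (from {}, {e}, {d}, {e, d})
cl via duality: int({a, b, g}) = {a, b}, so X∖{a, b} = {f, e, h, g, d}
cl∖int = {f, h, g}

int(A) = {e, d}
cl(A)  = {f, e, h, g, d}
∂A     = {f, h, g}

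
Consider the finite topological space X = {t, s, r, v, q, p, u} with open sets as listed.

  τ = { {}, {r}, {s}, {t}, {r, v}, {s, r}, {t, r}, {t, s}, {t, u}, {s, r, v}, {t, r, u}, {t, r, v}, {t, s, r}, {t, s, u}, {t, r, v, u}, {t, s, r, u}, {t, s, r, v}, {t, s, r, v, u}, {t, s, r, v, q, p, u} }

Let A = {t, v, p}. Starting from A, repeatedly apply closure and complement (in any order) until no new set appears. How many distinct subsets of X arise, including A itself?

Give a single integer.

X∖A={s, r, q, u}, int(X∖A)={s, r}, hence cl(A)={t, v, q, p, u}
Orbit (k=closure, c=complement):
  1. A     = {t, v, p}
  2. kA    = {t, v, q, p, u}
  3. cA    = {s, r, q, u}
  4. ckA   = {s, r}
  5. kcA   = {s, r, v, q, p, u}
  6. kckA  = {s, r, v, q, p}
  7. ckcA  = {t}
  8. ckckA = {t, u}
  9. kckcA = {t, q, p, u}
  10. ckckcA = {s, r, v}
(closed under both — stop)

10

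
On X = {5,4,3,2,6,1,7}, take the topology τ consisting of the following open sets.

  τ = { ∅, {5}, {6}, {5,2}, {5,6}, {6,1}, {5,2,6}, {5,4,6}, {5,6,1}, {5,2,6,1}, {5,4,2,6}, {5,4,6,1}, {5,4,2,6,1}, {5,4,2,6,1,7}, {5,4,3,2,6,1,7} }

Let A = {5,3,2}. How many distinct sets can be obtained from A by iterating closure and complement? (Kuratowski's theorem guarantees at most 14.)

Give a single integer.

cl via duality: int({4,6,1,7}) = {6,1}, so X∖{6,1} = {5,4,3,2,7}
Write k for closure, c for complement:
  1. A     = {5,3,2}
  2. kA    = {5,4,3,2,7}
  3. cA    = {4,6,1,7}
  4. ckA   = {6,1}
  5. kcA   = {4,3,6,1,7}
  6. ckcA  = {5,2}
applying k or c yields no new set

6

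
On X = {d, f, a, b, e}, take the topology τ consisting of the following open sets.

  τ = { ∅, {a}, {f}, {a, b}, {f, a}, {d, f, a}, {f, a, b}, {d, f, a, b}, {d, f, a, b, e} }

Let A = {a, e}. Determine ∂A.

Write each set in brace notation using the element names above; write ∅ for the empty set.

open subsets of A: ∅, {a}; so int(A) = {a}
closure: X∖int(X∖A) = X∖{f} = {d, a, b, e}
∂A = {d, a, b, e} minus {a} = {d, b, e}

{d, b, e}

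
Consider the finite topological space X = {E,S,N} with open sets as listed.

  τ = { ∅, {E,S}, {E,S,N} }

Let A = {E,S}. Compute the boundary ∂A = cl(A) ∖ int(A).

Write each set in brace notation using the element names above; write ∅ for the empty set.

opens ⊆ A: ∅, {E,S}; union → int = {E,S}
complement {N}; its interior ∅; cl(A) = X∖∅ = {E,S,N}
boundary = {E,S,N} ∖ {E,S} = {N}

{N}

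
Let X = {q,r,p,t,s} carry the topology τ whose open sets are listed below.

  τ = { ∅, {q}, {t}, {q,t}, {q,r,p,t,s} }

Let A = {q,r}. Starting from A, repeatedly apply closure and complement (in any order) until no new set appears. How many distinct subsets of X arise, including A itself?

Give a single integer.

6

closure: X∖int(X∖A) = X∖{t} = {q,r,p,s}
Let k=closure and c=complement:
  1. A     = {q,r}
  2. kA    = {q,r,p,s}
  3. cA    = {p,t,s}
  4. ckA   = {t}
  5. kcA   = {r,p,t,s}
  6. ckcA  = {q}
— saturated at 6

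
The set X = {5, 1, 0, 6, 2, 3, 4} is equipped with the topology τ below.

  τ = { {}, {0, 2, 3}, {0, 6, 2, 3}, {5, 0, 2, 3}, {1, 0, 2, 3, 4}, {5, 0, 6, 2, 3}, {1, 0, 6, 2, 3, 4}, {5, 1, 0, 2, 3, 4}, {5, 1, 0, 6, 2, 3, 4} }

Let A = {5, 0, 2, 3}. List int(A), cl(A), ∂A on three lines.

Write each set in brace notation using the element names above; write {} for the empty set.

interior: largest open inside A is {5, 0, 2, 3} (from {}, {0, 2, 3}, {5, 0, 2, 3})
cl via duality: int({1, 6, 4}) = {}, so X∖{} = {5, 1, 0, 6, 2, 3, 4}
cl∖int = {1, 6, 4}

int(A) = {5, 0, 2, 3}
cl(A)  = {5, 1, 0, 6, 2, 3, 4}
∂A     = {1, 6, 4}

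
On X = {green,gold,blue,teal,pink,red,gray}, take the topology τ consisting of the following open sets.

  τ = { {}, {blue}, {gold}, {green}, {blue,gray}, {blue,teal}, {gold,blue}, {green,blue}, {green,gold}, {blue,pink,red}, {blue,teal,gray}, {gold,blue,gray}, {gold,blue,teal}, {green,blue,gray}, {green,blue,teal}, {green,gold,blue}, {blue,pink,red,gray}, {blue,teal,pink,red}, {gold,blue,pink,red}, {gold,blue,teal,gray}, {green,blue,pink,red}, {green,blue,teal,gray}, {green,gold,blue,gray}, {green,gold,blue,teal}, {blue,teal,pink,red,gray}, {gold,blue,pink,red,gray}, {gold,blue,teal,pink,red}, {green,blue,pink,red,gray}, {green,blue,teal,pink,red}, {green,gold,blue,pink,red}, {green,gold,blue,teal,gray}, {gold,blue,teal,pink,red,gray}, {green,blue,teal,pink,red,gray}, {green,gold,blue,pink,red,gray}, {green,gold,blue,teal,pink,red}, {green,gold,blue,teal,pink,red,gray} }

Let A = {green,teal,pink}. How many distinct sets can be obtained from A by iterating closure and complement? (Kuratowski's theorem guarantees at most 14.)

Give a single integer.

6

complement {gold,blue,red,gray}; its interior {gold,blue,gray}; cl(A) = X∖{gold,blue,gray} = {green,teal,pink,red}
With k = closure, c = complement:
  1. A     = {green,teal,pink}
  2. kA    = {green,teal,pink,red}
  3. cA    = {gold,blue,red,gray}
  4. ckA   = {gold,blue,gray}
  5. kcA   = {gold,blue,teal,pink,red,gray}
  6. ckcA  = {green}
k, c of each give nothing new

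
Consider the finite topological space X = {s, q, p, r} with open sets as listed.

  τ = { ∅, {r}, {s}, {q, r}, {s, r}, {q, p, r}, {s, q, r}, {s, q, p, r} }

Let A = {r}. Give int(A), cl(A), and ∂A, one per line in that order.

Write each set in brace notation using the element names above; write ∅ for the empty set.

int(A) = {r}
cl(A)  = {q, p, r}
∂A     = {q, p}

open subsets of A: ∅, {r}; so int(A) = {r}
closure: X∖int(X∖A) = X∖{s} = {q, p, r}
∂A = {q, p, r} minus {r} = {q, p}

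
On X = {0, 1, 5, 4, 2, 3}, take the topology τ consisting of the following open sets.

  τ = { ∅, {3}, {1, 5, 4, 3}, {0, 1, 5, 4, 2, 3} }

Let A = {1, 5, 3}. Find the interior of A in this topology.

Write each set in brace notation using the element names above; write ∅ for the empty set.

opens ⊆ A: ∅, {3}; union → int = {3}

{3}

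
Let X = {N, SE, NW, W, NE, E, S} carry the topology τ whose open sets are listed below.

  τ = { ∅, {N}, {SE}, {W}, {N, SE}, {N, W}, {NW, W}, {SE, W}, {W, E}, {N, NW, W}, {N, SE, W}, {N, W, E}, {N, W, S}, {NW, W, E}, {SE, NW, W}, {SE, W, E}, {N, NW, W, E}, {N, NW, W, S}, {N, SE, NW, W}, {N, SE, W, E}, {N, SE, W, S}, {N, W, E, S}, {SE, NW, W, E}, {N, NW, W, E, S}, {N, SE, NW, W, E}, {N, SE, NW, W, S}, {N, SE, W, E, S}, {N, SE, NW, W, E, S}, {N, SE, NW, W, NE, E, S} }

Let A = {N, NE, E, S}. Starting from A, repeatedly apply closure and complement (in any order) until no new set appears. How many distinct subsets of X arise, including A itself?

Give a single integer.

6

complement {SE, NW, W}; its interior {SE, NW, W}; cl(A) = X∖{SE, NW, W} = {N, NE, E, S}
With k = closure, c = complement:
  1. A     = {N, NE, E, S}
  2. cA    = {SE, NW, W}
  3. kcA   = {SE, NW, W, NE, E, S}
  4. ckcA  = {N}
  5. kckcA = {N, NE, S}
  6. ckckcA = {SE, NW, W, E}
k, c of each give nothing new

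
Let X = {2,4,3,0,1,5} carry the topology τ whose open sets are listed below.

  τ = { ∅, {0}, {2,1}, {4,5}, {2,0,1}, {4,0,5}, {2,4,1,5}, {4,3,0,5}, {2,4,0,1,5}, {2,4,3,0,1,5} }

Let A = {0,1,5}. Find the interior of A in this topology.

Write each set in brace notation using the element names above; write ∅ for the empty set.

{0}

interior: largest open inside A is {0} (from ∅, {0})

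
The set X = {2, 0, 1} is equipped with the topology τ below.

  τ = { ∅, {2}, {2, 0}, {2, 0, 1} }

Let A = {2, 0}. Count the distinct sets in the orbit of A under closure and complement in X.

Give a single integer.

4

complement {1}; its interior ∅; cl(A) = X∖∅ = {2, 0, 1}
With k = closure, c = complement:
  1. A     = {2, 0}
  2. kA    = {2, 0, 1}
  3. cA    = {1}
  4. ckA   = ∅
k, c of each give nothing new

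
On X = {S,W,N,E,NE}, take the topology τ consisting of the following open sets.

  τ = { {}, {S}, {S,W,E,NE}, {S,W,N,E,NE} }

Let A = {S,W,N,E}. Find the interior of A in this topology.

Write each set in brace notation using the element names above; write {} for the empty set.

{S}

interior: largest open inside A is {S} (from {}, {S})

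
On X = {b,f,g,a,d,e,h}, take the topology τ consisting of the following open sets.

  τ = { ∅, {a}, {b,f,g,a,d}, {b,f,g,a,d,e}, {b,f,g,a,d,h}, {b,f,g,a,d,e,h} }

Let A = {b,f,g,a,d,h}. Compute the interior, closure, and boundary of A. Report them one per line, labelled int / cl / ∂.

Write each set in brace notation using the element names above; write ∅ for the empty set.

U open, U⊆A: ∅, {a}, {b,f,g,a,d}, {b,f,g,a,d,h}. int(A) = ⋃ = {b,f,g,a,d,h}
X∖A={e}, int(X∖A)=∅, hence cl(A)={b,f,g,a,d,e,h}
∂A: remove int from cl → {e}

int(A) = {b,f,g,a,d,h}
cl(A)  = {b,f,g,a,d,e,h}
∂A     = {e}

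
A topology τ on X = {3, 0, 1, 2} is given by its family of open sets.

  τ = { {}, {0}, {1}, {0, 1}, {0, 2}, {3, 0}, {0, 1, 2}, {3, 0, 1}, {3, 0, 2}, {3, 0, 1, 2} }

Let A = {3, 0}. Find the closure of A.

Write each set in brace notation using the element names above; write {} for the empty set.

{3, 0, 2}

complement {1, 2}; its interior {1}; cl(A) = X∖{1} = {3, 0, 2}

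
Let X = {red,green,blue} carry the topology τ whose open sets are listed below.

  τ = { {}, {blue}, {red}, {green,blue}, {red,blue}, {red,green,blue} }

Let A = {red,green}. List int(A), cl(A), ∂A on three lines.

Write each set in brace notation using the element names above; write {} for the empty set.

int(A) = {red}
cl(A)  = {red,green}
∂A     = {green}

U open, U⊆A: {}, {red}. int(A) = ⋃ = {red}
X∖A={blue}, int(X∖A)={blue}, hence cl(A)={red,green}
∂A: remove int from cl → {green}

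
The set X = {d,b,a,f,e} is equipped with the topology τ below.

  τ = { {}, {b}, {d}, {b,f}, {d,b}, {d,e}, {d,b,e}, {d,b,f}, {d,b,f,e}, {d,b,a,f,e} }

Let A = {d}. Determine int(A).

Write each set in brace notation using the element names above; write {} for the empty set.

U open, U⊆A: {}, {d}. int(A) = ⋃ = {d}

{d}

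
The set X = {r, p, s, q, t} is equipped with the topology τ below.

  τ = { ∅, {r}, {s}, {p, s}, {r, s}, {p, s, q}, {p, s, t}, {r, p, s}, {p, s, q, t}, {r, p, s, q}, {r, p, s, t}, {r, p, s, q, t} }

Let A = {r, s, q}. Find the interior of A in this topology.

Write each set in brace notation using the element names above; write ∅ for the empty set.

{r, s}

opens ⊆ A: ∅, {r}, {s}, {r, s}; union → int = {r, s}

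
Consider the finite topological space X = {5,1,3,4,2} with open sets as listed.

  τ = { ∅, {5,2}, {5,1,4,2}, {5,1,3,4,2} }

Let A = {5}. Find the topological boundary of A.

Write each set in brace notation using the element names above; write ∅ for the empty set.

open subsets of A: ∅; so int(A) = ∅
closure: X∖int(X∖A) = X∖∅ = {5,1,3,4,2}
∂A = {5,1,3,4,2} minus ∅ = {5,1,3,4,2}

{5,1,3,4,2}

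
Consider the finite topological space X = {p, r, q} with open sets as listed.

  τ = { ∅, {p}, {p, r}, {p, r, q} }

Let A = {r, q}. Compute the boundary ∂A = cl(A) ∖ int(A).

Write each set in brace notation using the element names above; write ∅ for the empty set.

{r, q}

opens ⊆ A: ∅; union → int = ∅
complement {p}; its interior {p}; cl(A) = X∖{p} = {r, q}
boundary = {r, q} ∖ ∅ = {r, q}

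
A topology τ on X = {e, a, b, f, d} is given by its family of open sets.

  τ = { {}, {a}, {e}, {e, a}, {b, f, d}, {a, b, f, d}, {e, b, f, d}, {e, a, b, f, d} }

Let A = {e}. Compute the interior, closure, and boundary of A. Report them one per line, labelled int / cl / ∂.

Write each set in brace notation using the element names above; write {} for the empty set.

int(A) = {e}
cl(A)  = {e}
∂A     = {}

open subsets of A: {}, {e}; so int(A) = {e}
closure: X∖int(X∖A) = X∖{a, b, f, d} = {e}
∂A = {e} minus {e} = {}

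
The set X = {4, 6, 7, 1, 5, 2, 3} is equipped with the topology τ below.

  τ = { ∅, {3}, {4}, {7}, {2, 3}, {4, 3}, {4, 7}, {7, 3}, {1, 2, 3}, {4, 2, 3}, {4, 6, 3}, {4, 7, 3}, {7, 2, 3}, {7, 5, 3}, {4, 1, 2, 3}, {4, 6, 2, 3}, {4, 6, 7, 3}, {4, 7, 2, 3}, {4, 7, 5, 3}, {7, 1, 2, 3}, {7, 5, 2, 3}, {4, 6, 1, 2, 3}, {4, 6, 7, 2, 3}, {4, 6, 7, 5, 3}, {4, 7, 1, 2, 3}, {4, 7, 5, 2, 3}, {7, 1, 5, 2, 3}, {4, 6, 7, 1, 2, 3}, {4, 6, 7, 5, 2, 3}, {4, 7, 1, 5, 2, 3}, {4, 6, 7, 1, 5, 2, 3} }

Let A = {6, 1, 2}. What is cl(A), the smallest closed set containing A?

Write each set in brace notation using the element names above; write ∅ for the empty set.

complement {4, 7, 5, 3}; its interior {4, 7, 5, 3}; cl(A) = X∖{4, 7, 5, 3} = {6, 1, 2}

{6, 1, 2}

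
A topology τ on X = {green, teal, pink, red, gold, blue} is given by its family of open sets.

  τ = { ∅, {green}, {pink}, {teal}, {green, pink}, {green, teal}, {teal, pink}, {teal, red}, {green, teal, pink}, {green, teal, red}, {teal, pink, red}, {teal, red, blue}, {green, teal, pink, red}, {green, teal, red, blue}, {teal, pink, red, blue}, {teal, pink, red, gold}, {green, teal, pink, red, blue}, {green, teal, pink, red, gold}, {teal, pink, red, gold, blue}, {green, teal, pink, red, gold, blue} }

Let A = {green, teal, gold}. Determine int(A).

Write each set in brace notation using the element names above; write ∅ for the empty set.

{green, teal}

open subsets of A: ∅, {green}, {teal}, {green, teal}; so int(A) = {green, teal}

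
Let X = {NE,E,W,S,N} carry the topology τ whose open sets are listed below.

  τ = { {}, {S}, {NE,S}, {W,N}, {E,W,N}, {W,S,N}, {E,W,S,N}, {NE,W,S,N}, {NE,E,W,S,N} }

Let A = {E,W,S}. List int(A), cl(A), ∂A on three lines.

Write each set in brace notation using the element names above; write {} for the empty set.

int(A) = {S}
cl(A)  = {NE,E,W,S,N}
∂A     = {NE,E,W,N}

open subsets of A: {}, {S}; so int(A) = {S}
closure: X∖int(X∖A) = X∖{} = {NE,E,W,S,N}
∂A = {NE,E,W,S,N} minus {S} = {NE,E,W,N}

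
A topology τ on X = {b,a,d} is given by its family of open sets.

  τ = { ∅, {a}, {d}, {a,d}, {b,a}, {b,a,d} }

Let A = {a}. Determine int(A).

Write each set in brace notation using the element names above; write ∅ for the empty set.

{a}

U open, U⊆A: ∅, {a}. int(A) = ⋃ = {a}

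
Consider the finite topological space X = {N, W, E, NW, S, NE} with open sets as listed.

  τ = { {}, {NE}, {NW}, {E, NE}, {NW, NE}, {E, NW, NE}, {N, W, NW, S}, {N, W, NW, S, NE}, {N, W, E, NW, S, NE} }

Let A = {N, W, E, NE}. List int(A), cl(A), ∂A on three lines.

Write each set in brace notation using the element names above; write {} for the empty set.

int(A) = {E, NE}
cl(A)  = {N, W, E, S, NE}
∂A     = {N, W, S}

U open, U⊆A: {}, {NE}, {E, NE}. int(A) = ⋃ = {E, NE}
X∖A={NW, S}, int(X∖A)={NW}, hence cl(A)={N, W, E, S, NE}
∂A: remove int from cl → {N, W, S}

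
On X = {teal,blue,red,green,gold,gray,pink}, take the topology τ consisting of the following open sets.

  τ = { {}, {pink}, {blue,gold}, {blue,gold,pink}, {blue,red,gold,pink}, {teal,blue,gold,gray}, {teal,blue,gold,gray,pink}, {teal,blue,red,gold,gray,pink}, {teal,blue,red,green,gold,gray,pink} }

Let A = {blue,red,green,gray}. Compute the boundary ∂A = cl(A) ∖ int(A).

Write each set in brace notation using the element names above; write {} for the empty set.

{teal,blue,red,green,gold,gray}

open subsets of A: {}; so int(A) = {}
closure: X∖int(X∖A) = X∖{pink} = {teal,blue,red,green,gold,gray}
∂A = {teal,blue,red,green,gold,gray} minus {} = {teal,blue,red,green,gold,gray}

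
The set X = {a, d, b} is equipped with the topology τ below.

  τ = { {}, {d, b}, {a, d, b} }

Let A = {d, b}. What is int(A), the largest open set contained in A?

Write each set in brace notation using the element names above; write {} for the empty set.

U open, U⊆A: {}, {d, b}. int(A) = ⋃ = {d, b}

{d, b}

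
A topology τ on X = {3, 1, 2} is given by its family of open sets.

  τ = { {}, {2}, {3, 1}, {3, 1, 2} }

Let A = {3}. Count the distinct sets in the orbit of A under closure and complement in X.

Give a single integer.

6

cl via duality: int({1, 2}) = {2}, so X∖{2} = {3, 1}
Write k for closure, c for complement:
  1. A     = {3}
  2. kA    = {3, 1}
  3. cA    = {1, 2}
  4. ckA   = {2}
  5. kcA   = {3, 1, 2}
  6. ckcA  = {}
applying k or c yields no new set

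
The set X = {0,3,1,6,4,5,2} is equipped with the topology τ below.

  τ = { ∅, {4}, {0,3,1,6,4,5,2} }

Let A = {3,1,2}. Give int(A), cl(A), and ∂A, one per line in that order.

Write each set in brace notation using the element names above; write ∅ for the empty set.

U open, U⊆A: ∅. int(A) = ⋃ = ∅
X∖A={0,6,4,5}, int(X∖A)={4}, hence cl(A)={0,3,1,6,5,2}
∂A: remove int from cl → {0,3,1,6,5,2}

int(A) = ∅
cl(A)  = {0,3,1,6,5,2}
∂A     = {0,3,1,6,5,2}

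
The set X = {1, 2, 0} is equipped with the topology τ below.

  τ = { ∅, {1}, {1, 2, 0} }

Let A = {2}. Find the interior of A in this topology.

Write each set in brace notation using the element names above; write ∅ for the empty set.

∅

interior: largest open inside A is ∅ (from ∅)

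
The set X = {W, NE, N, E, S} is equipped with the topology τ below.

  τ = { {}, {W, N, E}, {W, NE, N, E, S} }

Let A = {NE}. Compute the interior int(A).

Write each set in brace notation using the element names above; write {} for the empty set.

{}

interior: largest open inside A is {} (from {})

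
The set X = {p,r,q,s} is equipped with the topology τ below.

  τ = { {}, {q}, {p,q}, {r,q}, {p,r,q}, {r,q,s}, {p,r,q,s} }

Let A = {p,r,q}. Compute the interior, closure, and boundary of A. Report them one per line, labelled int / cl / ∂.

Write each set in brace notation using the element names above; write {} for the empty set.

open subsets of A: {}, {q}, {r,q}, {p,q}, {p,r,q}; so int(A) = {p,r,q}
closure: X∖int(X∖A) = X∖{} = {p,r,q,s}
∂A = {p,r,q,s} minus {p,r,q} = {s}

int(A) = {p,r,q}
cl(A)  = {p,r,q,s}
∂A     = {s}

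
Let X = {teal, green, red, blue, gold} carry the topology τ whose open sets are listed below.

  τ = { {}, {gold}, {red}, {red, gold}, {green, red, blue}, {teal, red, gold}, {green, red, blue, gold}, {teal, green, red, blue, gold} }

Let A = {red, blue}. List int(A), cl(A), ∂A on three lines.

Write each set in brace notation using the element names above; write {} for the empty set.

int(A) = {red}
cl(A)  = {teal, green, red, blue}
∂A     = {teal, green, blue}

U open, U⊆A: {}, {red}. int(A) = ⋃ = {red}
X∖A={teal, green, gold}, int(X∖A)={gold}, hence cl(A)={teal, green, red, blue}
∂A: remove int from cl → {teal, green, blue}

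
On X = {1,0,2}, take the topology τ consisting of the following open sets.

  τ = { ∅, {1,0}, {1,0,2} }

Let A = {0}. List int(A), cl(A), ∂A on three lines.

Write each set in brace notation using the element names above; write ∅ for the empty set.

interior: largest open inside A is ∅ (from ∅)
cl via duality: int({1,2}) = ∅, so X∖∅ = {1,0,2}
cl∖int = {1,0,2}

int(A) = ∅
cl(A)  = {1,0,2}
∂A     = {1,0,2}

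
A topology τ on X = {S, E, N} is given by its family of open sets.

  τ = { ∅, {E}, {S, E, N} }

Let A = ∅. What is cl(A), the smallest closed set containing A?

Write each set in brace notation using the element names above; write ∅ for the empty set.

∅

closure: X∖int(X∖A) = X∖{S, E, N} = ∅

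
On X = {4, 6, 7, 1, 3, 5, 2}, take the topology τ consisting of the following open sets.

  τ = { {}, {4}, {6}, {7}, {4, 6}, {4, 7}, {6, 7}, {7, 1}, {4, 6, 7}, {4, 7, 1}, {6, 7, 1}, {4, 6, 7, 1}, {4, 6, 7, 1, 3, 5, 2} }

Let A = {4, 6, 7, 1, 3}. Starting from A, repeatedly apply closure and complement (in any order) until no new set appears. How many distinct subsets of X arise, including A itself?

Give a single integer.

6

closure: X∖int(X∖A) = X∖{} = {4, 6, 7, 1, 3, 5, 2}
Let k=closure and c=complement:
  1. A     = {4, 6, 7, 1, 3}
  2. kA    = {4, 6, 7, 1, 3, 5, 2}
  3. cA    = {5, 2}
  4. ckA   = {}
  5. kcA   = {3, 5, 2}
  6. ckcA  = {4, 6, 7, 1}
— saturated at 6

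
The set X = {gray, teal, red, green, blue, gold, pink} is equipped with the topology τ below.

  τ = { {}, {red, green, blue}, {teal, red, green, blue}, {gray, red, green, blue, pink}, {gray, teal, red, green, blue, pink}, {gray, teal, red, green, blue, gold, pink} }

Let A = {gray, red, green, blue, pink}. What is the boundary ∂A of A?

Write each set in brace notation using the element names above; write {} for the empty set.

{teal, gold}

opens ⊆ A: {}, {red, green, blue}, {gray, red, green, blue, pink}; union → int = {gray, red, green, blue, pink}
complement {teal, gold}; its interior {}; cl(A) = X∖{} = {gray, teal, red, green, blue, gold, pink}
boundary = {gray, teal, red, green, blue, gold, pink} ∖ {gray, red, green, blue, pink} = {teal, gold}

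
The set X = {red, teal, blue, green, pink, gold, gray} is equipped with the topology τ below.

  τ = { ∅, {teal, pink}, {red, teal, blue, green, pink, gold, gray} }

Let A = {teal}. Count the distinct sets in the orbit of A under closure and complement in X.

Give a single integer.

complement {red, blue, green, pink, gold, gray}; its interior ∅; cl(A) = X∖∅ = {red, teal, blue, green, pink, gold, gray}
With k = closure, c = complement:
  1. A     = {teal}
  2. kA    = {red, teal, blue, green, pink, gold, gray}
  3. cA    = {red, blue, green, pink, gold, gray}
  4. ckA   = ∅
k, c of each give nothing new

4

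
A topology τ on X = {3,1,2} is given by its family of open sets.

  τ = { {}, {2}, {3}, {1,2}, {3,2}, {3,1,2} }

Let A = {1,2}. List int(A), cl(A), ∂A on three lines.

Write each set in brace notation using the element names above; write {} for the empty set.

int(A) = {1,2}
cl(A)  = {1,2}
∂A     = {}

open subsets of A: {}, {2}, {1,2}; so int(A) = {1,2}
closure: X∖int(X∖A) = X∖{3} = {1,2}
∂A = {1,2} minus {1,2} = {}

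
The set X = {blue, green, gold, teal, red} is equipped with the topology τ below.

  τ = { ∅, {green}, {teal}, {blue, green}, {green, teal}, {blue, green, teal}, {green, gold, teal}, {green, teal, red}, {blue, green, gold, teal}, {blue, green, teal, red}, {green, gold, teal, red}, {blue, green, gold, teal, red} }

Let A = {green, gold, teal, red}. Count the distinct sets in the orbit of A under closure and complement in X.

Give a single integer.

4

closure: X∖int(X∖A) = X∖∅ = {blue, green, gold, teal, red}
Let k=closure and c=complement:
  1. A     = {green, gold, teal, red}
  2. kA    = {blue, green, gold, teal, red}
  3. cA    = {blue}
  4. ckA   = ∅
— saturated at 4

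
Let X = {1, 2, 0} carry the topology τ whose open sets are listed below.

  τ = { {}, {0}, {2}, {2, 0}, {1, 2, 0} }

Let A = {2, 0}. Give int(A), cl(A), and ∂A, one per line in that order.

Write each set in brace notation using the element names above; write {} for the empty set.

int(A) = {2, 0}
cl(A)  = {1, 2, 0}
∂A     = {1}

open subsets of A: {}, {2}, {0}, {2, 0}; so int(A) = {2, 0}
closure: X∖int(X∖A) = X∖{} = {1, 2, 0}
∂A = {1, 2, 0} minus {2, 0} = {1}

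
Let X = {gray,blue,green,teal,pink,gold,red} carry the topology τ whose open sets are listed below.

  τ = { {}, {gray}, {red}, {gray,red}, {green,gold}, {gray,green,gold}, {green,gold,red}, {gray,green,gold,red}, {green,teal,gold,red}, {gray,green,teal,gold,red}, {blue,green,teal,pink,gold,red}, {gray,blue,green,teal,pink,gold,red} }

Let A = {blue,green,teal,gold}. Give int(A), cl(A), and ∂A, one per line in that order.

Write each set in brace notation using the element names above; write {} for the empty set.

opens ⊆ A: {}, {green,gold}; union → int = {green,gold}
complement {gray,pink,red}; its interior {gray,red}; cl(A) = X∖{gray,red} = {blue,green,teal,pink,gold}
boundary = {blue,green,teal,pink,gold} ∖ {green,gold} = {blue,teal,pink}

int(A) = {green,gold}
cl(A)  = {blue,green,teal,pink,gold}
∂A     = {blue,teal,pink}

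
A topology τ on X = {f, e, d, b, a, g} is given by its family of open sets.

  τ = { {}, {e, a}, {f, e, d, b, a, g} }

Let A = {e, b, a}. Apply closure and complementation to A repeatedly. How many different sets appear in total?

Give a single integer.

cl via duality: int({f, d, g}) = {}, so X∖{} = {f, e, d, b, a, g}
Write k for closure, c for complement:
  1. A     = {e, b, a}
  2. kA    = {f, e, d, b, a, g}
  3. cA    = {f, d, g}
  4. ckA   = {}
  5. kcA   = {f, d, b, g}
  6. ckcA  = {e, a}
applying k or c yields no new set

6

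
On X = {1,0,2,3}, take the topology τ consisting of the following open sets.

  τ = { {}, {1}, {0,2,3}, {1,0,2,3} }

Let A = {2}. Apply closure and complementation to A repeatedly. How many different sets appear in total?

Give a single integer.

complement {1,0,3}; its interior {1}; cl(A) = X∖{1} = {0,2,3}
With k = closure, c = complement:
  1. A     = {2}
  2. kA    = {0,2,3}
  3. cA    = {1,0,3}
  4. ckA   = {1}
  5. kcA   = {1,0,2,3}
  6. ckcA  = {}
k, c of each give nothing new

6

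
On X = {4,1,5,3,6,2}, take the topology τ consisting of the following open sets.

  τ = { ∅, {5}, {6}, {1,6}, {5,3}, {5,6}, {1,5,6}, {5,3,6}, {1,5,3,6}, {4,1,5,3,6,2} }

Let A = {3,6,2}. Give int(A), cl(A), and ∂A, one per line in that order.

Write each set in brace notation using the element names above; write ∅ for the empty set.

open subsets of A: ∅, {6}; so int(A) = {6}
closure: X∖int(X∖A) = X∖{5} = {4,1,3,6,2}
∂A = {4,1,3,6,2} minus {6} = {4,1,3,2}

int(A) = {6}
cl(A)  = {4,1,3,6,2}
∂A     = {4,1,3,2}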